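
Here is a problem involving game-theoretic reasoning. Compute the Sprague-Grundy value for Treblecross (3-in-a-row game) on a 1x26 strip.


Treblecross: place X on empty cells; 3-in-a-row wins.
Playing within two cells of an existing X lets the opponent win at once, so sensible play treats the cells i-2..i+2 around each X as dead. The player left with no safe cell loses, so this is a normal-play take-away game on strips of safe cells.
Placing X at cell i (0-indexed) of a strip of k safe cells leaves independent strips of sizes max(0, i-2) and max(0, k-i-3). Hence G(k) = mex{ G(max(0,i-2)) XOR G(max(0,k-i-3)) : 0 <= i < k }, with G(0) = 0.
G(1): splits (0,0):0^0=0 -> mex({0}) = 1
G(2): splits (0,0):0^0=0 -> mex({0}) = 1
G(3): splits (0,0):0^0=0 -> mex({0}) = 1
G(4): splits (0,1):0^1=1 (0,0):0^0=0 -> mex({0, 1}) = 2
G(5): splits (0,2):0^1=1 (0,1):0^1=1 (0,0):0^0=0 -> mex({0, 1}) = 2
G(6) = mex({1}) = 0
G(7) = mex({0, 1, 2}) = 3
G(8) = mex({0, 1, 2}) = 3
G(9) = mex({0, 2}) = 1
G(10) = mex({0, 2, 3}) = 1
G(11) = mex({0, 3}) = 1
G(12) = mex({1, 3}) = 0
G(13) = mex({0, 1, 2, 3}) = 4
G(14) = mex({0, 1, 2}) = 3
G(15) = mex({0, 1, 2}) = 3
G(16) = mex({0, 1, 2, 4}) = 3
G(17) = mex({0, 1, 3, 4}) = 2
G(18) = mex({0, 1, 3, 4}) = 2
G(19) = mex({0, 1, 3, 5}) = 2
G(20) = mex({0, 1, 2, 3, 5}) = 4
G(21) = mex({0, 1, 2, 3, 5}) = 4
G(22) = mex({1, 2, 6}) = 0
G(23) = mex({0, 1, 2, 3, 4, 6}) = 5
G(24) = mex({0, 1, 2, 3, 4}) = 5
G(25) = mex({0, 1, 3, 4, 7}) = 2
G(26) = mex({0, 1, 3, 4, 5, 7}) = 2
Therefore G(26) = 2.

2


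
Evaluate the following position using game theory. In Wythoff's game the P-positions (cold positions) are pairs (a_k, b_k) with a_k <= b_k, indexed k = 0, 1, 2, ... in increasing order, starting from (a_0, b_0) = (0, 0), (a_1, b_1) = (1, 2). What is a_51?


By Wythoff's theorem, a_k = floor(k * phi) and b_k = floor(k * phi^2) = a_k + k, where phi = (1 + sqrt(5))/2 is the golden ratio.
phi = (1 + sqrt(5))/2 = 1.618034
k = 51
k * phi = 51 * 1.618034 = 82.519733
a_51 = floor(k * phi) = 82

82


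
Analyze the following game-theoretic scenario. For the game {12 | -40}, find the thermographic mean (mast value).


Game = {12 | -40}, a switch {a | b} with numbers a > b.
Its thermograph has left wall a - t and right wall b + t, which meet at t = (a - b)/2, where both equal (a + b)/2. So the mast (mean value) is at (a + b)/2.
Mean = (12 + (-40))/2 = -28/2 = -14

-14


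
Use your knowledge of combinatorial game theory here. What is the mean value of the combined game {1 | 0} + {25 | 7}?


G1 = {1 | 0}, G2 = {25 | 7}
Each is a switch {a | b} with numbers a > b; its mean value is (a + b)/2, and mean value is additive over game sums: m(G1 + G2) = m(G1) + m(G2).
Mean of G1 = (1 + (0))/2 = 1/2 = 1/2
Mean of G2 = (25 + (7))/2 = 32/2 = 16
Mean of G1 + G2 = 1/2 + 16 = 33/2

33/2


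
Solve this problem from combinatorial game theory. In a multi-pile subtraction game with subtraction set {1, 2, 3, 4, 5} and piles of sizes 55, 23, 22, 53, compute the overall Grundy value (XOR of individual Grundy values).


Subtraction set: {1, 2, 3, 4, 5}
For this subtraction set, G(n) = n mod 6 (period = max + 1 = 6).
Pile 1 (size 55): G(55) = 55 mod 6 = 1
Pile 2 (size 23): G(23) = 23 mod 6 = 5
Pile 3 (size 22): G(22) = 22 mod 6 = 4
Pile 4 (size 53): G(53) = 53 mod 6 = 5
Total Grundy value = XOR of all: 1 XOR 5 XOR 4 XOR 5 = 5

5


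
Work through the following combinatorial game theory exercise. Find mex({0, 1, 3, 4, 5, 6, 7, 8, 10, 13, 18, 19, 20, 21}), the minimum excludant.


Set = {0, 1, 3, 4, 5, 6, 7, 8, 10, 13, 18, 19, 20, 21}
0 is in the set.
1 is in the set.
2 is NOT in the set. This is the mex.
mex = 2

2


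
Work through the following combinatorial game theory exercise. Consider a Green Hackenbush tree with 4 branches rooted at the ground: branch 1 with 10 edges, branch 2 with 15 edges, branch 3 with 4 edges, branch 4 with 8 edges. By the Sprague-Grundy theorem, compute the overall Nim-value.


The tree has 4 branches from the ground vertex.
In Green Hackenbush, the Nim-value of a simple path of length k is k.
Branch 1: length 10, Nim-value = 10
Branch 2: length 15, Nim-value = 15
Branch 3: length 4, Nim-value = 4
Branch 4: length 8, Nim-value = 8
Total Nim-value = XOR of all branch values:
0 XOR 10 = 10
10 XOR 15 = 5
5 XOR 4 = 1
1 XOR 8 = 9
Nim-value of the tree = 9

9


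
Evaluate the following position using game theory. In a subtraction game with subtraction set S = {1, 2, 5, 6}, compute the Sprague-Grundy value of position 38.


The subtraction set is S = {1, 2, 5, 6}.
G(k) = mex{ G(k - s) : s in S, s <= k }. We compute iteratively: G(0) = 0.
G(1) = mex({0}) = 1
G(2) = mex({0, 1}) = 2
G(3) = mex({1, 2}) = 0
G(4) = mex({0, 2}) = 1
G(5) = mex({0, 1}) = 2
G(6) = mex({0, 1, 2}) = 3
G(7) = mex({1, 2, 3}) = 0
G(8) = mex({0, 2, 3}) = 1
G(9) = mex({0, 1}) = 2
G(10) = mex({1, 2}) = 0
G(11) = mex({0, 2, 3}) = 1
G(12) = mex({0, 1, 3}) = 2
Observe that G(7)..G(12) = 0, 1, 2, 0, 1, 2 repeats G(0)..G(5) = 0, 1, 2, 0, 1, 2.
For k >= max(S) = 6, G(k) is determined by the previous 6 values G(k-6)..G(k-1); a window of 6 consecutive values has recurred shifted by 7, so by induction G(k + 7) = G(k) for all k >= 0: the sequence is periodic from the start with period 7.
One period: G(0..6) = 0, 1, 2, 0, 1, 2, 3.
38 mod 7 = 3, so G(38) = G(3) = 0.

0


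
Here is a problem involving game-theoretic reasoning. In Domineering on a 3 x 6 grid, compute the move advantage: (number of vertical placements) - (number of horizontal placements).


Board is 3 x 6 (rows x cols).
Left (vertical) placements: (rows-1) * cols = 2 * 6 = 12
Right (horizontal) placements: rows * (cols-1) = 3 * 5 = 15
Advantage = Left - Right = 12 - 15 = -3

-3


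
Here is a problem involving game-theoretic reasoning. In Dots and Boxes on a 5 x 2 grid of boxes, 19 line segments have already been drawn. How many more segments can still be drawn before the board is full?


Grid: 5 x 2 boxes, i.e. 6 rows and 3 columns of dots.
Horizontal edges: (rows + 1) * cols = 6 * 2 = 12
Vertical edges: rows * (cols + 1) = 5 * 3 = 15
Total edges: 12 + 15 = 27
Edges drawn: 19
Remaining: 27 - 19 = 8

8


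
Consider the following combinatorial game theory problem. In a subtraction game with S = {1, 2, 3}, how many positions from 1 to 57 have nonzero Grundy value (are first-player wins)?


Subtraction set S = {1, 2, 3}, so G(n) = n mod 4.
G(n) = 0 when n is a multiple of 4.
Multiples of 4 in [1, 57]: 14
N-positions (nonzero Grundy) = 57 - 14 = 43

43


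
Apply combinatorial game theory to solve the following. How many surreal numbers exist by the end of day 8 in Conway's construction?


Day 0: {|} = 0 is born. Count = 1.
Day n: the number of surreal numbers born by day n is 2^(n+1) - 1.
By day 0: 2^1 - 1 = 1
By day 1: 2^2 - 1 = 3
By day 2: 2^3 - 1 = 7
By day 3: 2^4 - 1 = 15
By day 4: 2^5 - 1 = 31
By day 5: 2^6 - 1 = 63
By day 6: 2^7 - 1 = 127
By day 7: 2^8 - 1 = 255
By day 8: 2^9 - 1 = 511
By day 8: 511 surreal numbers.

511


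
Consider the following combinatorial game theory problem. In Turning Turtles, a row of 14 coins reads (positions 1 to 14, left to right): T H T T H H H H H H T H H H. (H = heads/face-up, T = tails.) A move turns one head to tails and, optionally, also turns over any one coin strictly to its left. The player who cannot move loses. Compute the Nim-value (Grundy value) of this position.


Coins: T H T T H H H H H H T H H H
Key fact: a single head at position k behaves exactly like a Nim heap of size k (turning it to T and optionally flipping a coin at j < k corresponds to moving the heap from k to j, or to 0), and heads combine as a disjunctive sum (two heads at the same place would cancel, matching j XOR j = 0). So the Nim-value is the XOR of the 1-indexed positions of the heads.
Face-up positions (1-indexed): [2, 5, 6, 7, 8, 9, 10, 12, 13, 14]
XOR 0 with 2: 0 XOR 2 = 2
XOR 2 with 5: 2 XOR 5 = 7
XOR 7 with 6: 7 XOR 6 = 1
XOR 1 with 7: 1 XOR 7 = 6
XOR 6 with 8: 6 XOR 8 = 14
XOR 14 with 9: 14 XOR 9 = 7
XOR 7 with 10: 7 XOR 10 = 13
XOR 13 with 12: 13 XOR 12 = 1
XOR 1 with 13: 1 XOR 13 = 12
XOR 12 with 14: 12 XOR 14 = 2
Nim-value = 2

2


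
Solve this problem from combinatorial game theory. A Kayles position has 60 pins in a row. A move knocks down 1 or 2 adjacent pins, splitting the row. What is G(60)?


Kayles: a move removes 1 or 2 adjacent pins from a contiguous row.
Removing pins from a row of k leaves two independent rows (a, b) with a + b = k - 1 (one pin) or a + b = k - 2 (two pins); an end removal gives a = 0.
By Sprague-Grundy, G(k) = mex{ G(a) XOR G(b) } over all these splits. G(0) = 0.
G(1): splits (0,0):0^0=0 -> mex({0}) = 1
G(2): splits (0,1):0^1=1 (0,0):0^0=0 -> mex({0, 1}) = 2
G(3): splits (0,2):0^2=2 (1,1):1^1=0 (0,1):0^1=1 -> mex({0, 1, 2}) = 3
G(4): splits (0,3):0^3=3 (1,2):1^2=3 (0,2):0^2=2 (1,1):1^1=0 -> mex({0, 2, 3}) = 1
G(5): splits (0,4):0^1=1 (1,3):1^3=2 (2,2):2^2=0 (0,3):0^3=3 (1,2):1^2=3 -> mex({0, 1, 2, 3}) = 4
G(6) = mex({0, 1, 2, 4}) = 3
G(7) = mex({0, 1, 3, 4, 5}) = 2
G(8) = mex({0, 2, 3, 5, 6}) = 1
G(9) = mex({0, 1, 2, 3, 6, 7}) = 4
G(10) = mex({0, 1, 3, 4, 5, 7}) = 2
G(11) = mex({0, 1, 2, 3, 4, 5}) = 6
G(12) = mex({0, 1, 2, 3, 5, 6, 7}) = 4
G(13) = mex({0, 2, 3, 4, 6, 7}) = 1
G(14) = mex({0, 1, 4, 5, 6, 7}) = 2
G(15) = mex({0, 1, 2, 3, 4, 5, 6}) = 7
G(16) = mex({0, 2, 3, 5, 6, 7}) = 1
G(17) = mex({0, 1, 2, 3, 5, 6, 7}) = 4
G(18) = mex({0, 1, 2, 4, 5, 6}) = 3
G(19) = mex({0, 1, 3, 4, 5, 7}) = 2
G(20) = mex({0, 2, 3, 4, 5, 6, 7}) = 1
G(21) = mex({0, 1, 2, 3, 5, 6, 7}) = 4
G(22) = mex({0, 1, 2, 3, 4, 5, 7}) = 6
G(23) = mex({0, 1, 2, 3, 4, 5, 6}) = 7
G(24) = mex({0, 1, 2, 3, 5, 6, 7}) = 4
G(25) = mex({0, 2, 3, 4, 6, 7}) = 1
G(26) = mex({0, 1, 3, 4, 5, 6, 7}) = 2
G(27) = mex({0, 1, 2, 3, 4, 5, 6, 7}) = 8
G(28) = mex({0, 1, 2, 3, 4, 6, 7, 8}) = 5
G(29) = mex({0, 1, 2, 3, 5, 6, 7, 8, 9}) = 4
G(30) = mex({0, 1, 2, 3, 4, 5, 6, 9, 10}) = 7
G(31) = mex({0, 1, 3, 4, 5, 7, 10, 11}) = 2
G(32) = mex({0, 2, 3, 4, 5, 6, 7, 9, 11}) = 1
G(33) = mex({0, 1, 2, 3, 4, 5, 6, 7, 9, 12}) = 8
G(34) = mex({0, 1, 2, 3, 4, 5, 7, 8, 11, 12}) = 6
G(35) = mex({0, 1, 2, 3, 4, 5, 6, 8, 9, 10, 11}) = 7
G(36) = mex({0, 1, 2, 3, 5, 6, 7, 9, 10}) = 4
G(37) = mex({0, 2, 3, 4, 6, 7, 9, 10, 11, 12}) = 1
G(38) = mex({0, 1, 3, 4, 5, 6, 7, 9, 10, 11, 12}) = 2
G(39) = mex({0, 1, 2, 4, 5, 6, 7, 9, 10, 12, 14}) = 3
G(40) = mex({0, 2, 3, 4, 6, 7, 11, 12, 14}) = 1
G(41) = mex({0, 1, 2, 3, 5, 6, 7, 9, 10, 11, 12}) = 4
G(42) = mex({0, 1, 2, 3, 4, 5, 6, 9, 10}) = 7
G(43) = mex({0, 1, 3, 4, 5, 7, 9, 10, 12, 15}) = 2
G(44) = mex({0, 2, 3, 4, 5, 6, 7, 9, 10, 12, 15}) = 1
G(45) = mex({0, 1, 2, 3, 4, 5, 6, 7, 9, 10, 12, 14}) = 8
G(46) = mex({0, 1, 3, 4, 5, 7, 8, 11, 12, 14}) = 2
G(47) = mex({0, 1, 2, 3, 4, 5, 6, 8, 9, 10, 11, 12}) = 7
G(48) = mex({0, 1, 2, 3, 5, 6, 7, 9, 10}) = 4
G(49) = mex({0, 2, 3, 4, 6, 7, 9, 10, 11, 12, 15}) = 1
G(50) = mex({0, 1, 4, 5, 6, 7, 9, 11, 12, 14, 15}) = 2
G(51) = mex({0, 1, 2, 3, 4, 5, 6, 7, 9, 12, 14, 15}) = 8
G(52) = mex({0, 2, 3, 4, 5, 6, 7, 8, 11, 12, 15}) = 1
G(53) = mex({0, 1, 2, 3, 5, 6, 7, 8, 9, 10, 11, 12}) = 4
G(54) = mex({0, 1, 2, 3, 4, 5, 6, 9, 10}) = 7
G(55) = mex({0, 1, 3, 4, 5, 7, 9, 10, 11, 12}) = 2
G(56) = mex({0, 2, 3, 4, 5, 6, 7, 9, 10, 11, 12, 13, 14}) = 1
G(57) = mex({0, 1, 2, 3, 5, 6, 7, 9, 10, 12, 13, 14, 15}) = 4
G(58) = mex({0, 1, 3, 4, 5, 7, 11, 12, 14, 15}) = 2
G(59) = mex({0, 1, 2, 3, 4, 5, 6, 9, 10, 11, 12, 15}) = 7
G(60) = mex({0, 1, 2, 3, 5, 6, 7, 9, 10}) = 4
Therefore G(60) = 4.

4


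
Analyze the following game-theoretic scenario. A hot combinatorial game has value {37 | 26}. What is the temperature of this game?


The game is {37 | 26}, a switch {a | b} with numbers a > b.
Cooling {a | b} by t gives {a - t | b + t}, which stops being hot when a - t = b + t, i.e. at t = (a - b)/2. So the temperature of a switch is (a - b)/2.
Temperature = (Left option - Right option) / 2
= (37 - (26)) / 2
= 11 / 2
= 11/2

11/2


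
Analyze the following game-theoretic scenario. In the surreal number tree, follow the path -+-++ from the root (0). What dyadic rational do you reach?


Sign expansion: -+-++
Rule: track bounds (lo, hi), initially (-inf, +inf). On '+', the current value becomes lo and we move to the simplest number in (value, hi): value + 1 if hi = +inf, otherwise the midpoint (value + hi)/2. On '-', the current value becomes hi and we move to value - 1 if lo = -inf, otherwise the midpoint (lo + value)/2.
Start at 0.
Step 1: sign = -, move left. Bounds: (-inf, 0). Value = -1
Step 2: sign = +, move right. Bounds: (-1, 0). Value = -1/2
Step 3: sign = -, move left. Bounds: (-1, -1/2). Value = -3/4
Step 4: sign = +, move right. Bounds: (-3/4, -1/2). Value = -5/8
Step 5: sign = +, move right. Bounds: (-5/8, -1/2). Value = -9/16
The surreal number with sign expansion -+-++ is -9/16.

-9/16


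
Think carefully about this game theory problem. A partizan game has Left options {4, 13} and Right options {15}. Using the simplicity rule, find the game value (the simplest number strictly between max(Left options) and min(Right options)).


Left options: {4, 13}, max = 13
Right options: {15}, min = 15
All options are numbers and max(Left) < min(Right), so by the simplicity theorem the value is the simplest (earliest-born) number strictly between 13 and 15.
The only integer strictly between 13 and 15 is 14.
No non-integer in the interval can be simpler: if x is a non-integer in the interval, then floor(x) or ceil(x) also lies in the interval (the interval contains an integer), and both are proper prefixes of x's sign expansion, i.e. born earlier. So the game value is 14.
Game value = 14

14


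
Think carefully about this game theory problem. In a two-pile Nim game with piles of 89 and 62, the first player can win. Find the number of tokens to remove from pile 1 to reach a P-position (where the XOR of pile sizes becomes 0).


Piles: 89 and 62
Current XOR: 89 XOR 62 = 103 (non-zero, so this is an N-position).
To make the XOR zero, we need to find a move that balances the piles.
For pile 1 (size 89): target = 89 XOR 103 = 62
We reduce pile 1 from 89 to 62.
Tokens removed: 89 - 62 = 27
Verification: 62 XOR 62 = 0

27


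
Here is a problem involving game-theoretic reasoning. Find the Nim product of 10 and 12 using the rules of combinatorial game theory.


Nim multiplication is bilinear over XOR: (u XOR v) * w = (u*w) XOR (v*w).
So we split each operand into its bit components and XOR the pairwise Nim products.
10 = 2 + 8 (as XOR of powers of 2).
12 = 4 + 8 (as XOR of powers of 2).
Using the standard Nim-product table on single bits:
  2*2 = 3,   2*4 = 8,   2*8 = 12,
  4*4 = 6,   4*8 = 11,  8*8 = 13,
and  1*x = x (identity), k*l = l*k (commutative).
Pairwise Nim products:
  2 * 4 = 8
  2 * 8 = 12
  8 * 4 = 11
  8 * 8 = 13
XOR them: 8 XOR 12 XOR 11 XOR 13 = 2.
Result: 10 * 12 = 2 (in Nim).

2


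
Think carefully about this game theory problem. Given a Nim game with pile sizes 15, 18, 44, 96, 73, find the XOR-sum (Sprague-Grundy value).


We need the XOR (exclusive or) of all pile sizes.
After XOR-ing pile 1 (size 15): 0 XOR 15 = 15
After XOR-ing pile 2 (size 18): 15 XOR 18 = 29
After XOR-ing pile 3 (size 44): 29 XOR 44 = 49
After XOR-ing pile 4 (size 96): 49 XOR 96 = 81
After XOR-ing pile 5 (size 73): 81 XOR 73 = 24
The Nim-value of this position is 24.

24


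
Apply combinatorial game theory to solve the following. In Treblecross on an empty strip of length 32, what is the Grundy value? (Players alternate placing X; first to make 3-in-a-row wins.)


Treblecross: place X on empty cells; 3-in-a-row wins.
Playing within two cells of an existing X lets the opponent win at once, so sensible play treats the cells i-2..i+2 around each X as dead. The player left with no safe cell loses, so this is a normal-play take-away game on strips of safe cells.
Placing X at cell i (0-indexed) of a strip of k safe cells leaves independent strips of sizes max(0, i-2) and max(0, k-i-3). Hence G(k) = mex{ G(max(0,i-2)) XOR G(max(0,k-i-3)) : 0 <= i < k }, with G(0) = 0.
G(1): splits (0,0):0^0=0 -> mex({0}) = 1
G(2): splits (0,0):0^0=0 -> mex({0}) = 1
G(3): splits (0,0):0^0=0 -> mex({0}) = 1
G(4): splits (0,1):0^1=1 (0,0):0^0=0 -> mex({0, 1}) = 2
G(5): splits (0,2):0^1=1 (0,1):0^1=1 (0,0):0^0=0 -> mex({0, 1}) = 2
G(6) = mex({1}) = 0
G(7) = mex({0, 1, 2}) = 3
G(8) = mex({0, 1, 2}) = 3
G(9) = mex({0, 2}) = 1
G(10) = mex({0, 2, 3}) = 1
G(11) = mex({0, 3}) = 1
G(12) = mex({1, 3}) = 0
G(13) = mex({0, 1, 2, 3}) = 4
G(14) = mex({0, 1, 2}) = 3
G(15) = mex({0, 1, 2}) = 3
G(16) = mex({0, 1, 2, 4}) = 3
G(17) = mex({0, 1, 3, 4}) = 2
G(18) = mex({0, 1, 3, 4}) = 2
G(19) = mex({0, 1, 3, 5}) = 2
G(20) = mex({0, 1, 2, 3, 5}) = 4
G(21) = mex({0, 1, 2, 3, 5}) = 4
G(22) = mex({1, 2, 6}) = 0
G(23) = mex({0, 1, 2, 3, 4, 6}) = 5
G(24) = mex({0, 1, 2, 3, 4}) = 5
G(25) = mex({0, 1, 3, 4, 7}) = 2
G(26) = mex({0, 1, 3, 4, 5, 7}) = 2
G(27) = mex({0, 1, 3, 5}) = 2
G(28) = mex({0, 1, 2, 5}) = 3
G(29) = mex({0, 1, 2, 4, 5, 6}) = 3
G(30) = mex({1, 2, 4, 6}) = 0
G(31) = mex({0, 1, 2, 3, 4, 6}) = 5
G(32) = mex({1, 2, 3, 4, 7}) = 0
Therefore G(32) = 0.

0


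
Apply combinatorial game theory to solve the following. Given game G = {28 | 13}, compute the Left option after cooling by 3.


Original game: {28 | 13} (a switch {a | b} with a > b).
Cooling by t (for t below the temperature (a - b)/2 = 15/2) taxes each move by t: {a | b} cooled by t is {a - t | b + t}.
Cooling amount: t = 3
Cooled Left option: 28 - 3 = 25
Cooled Right option: 13 + 3 = 16
Cooled game: {25 | 16}
Left option = 25

25


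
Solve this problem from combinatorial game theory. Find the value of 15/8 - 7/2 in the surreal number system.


x = 15/8, y = 7/2
Converting to common denominator: 8
x = 15/8, y = 28/8
x - y = 15/8 - 7/2 = -13/8

-13/8


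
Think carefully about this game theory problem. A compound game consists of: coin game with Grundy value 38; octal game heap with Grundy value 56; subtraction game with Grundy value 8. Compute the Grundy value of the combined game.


By the Sprague-Grundy theorem, the Grundy value of a sum of games is the XOR of individual Grundy values.
coin game: Grundy value = 38. Running XOR: 0 XOR 38 = 38
octal game heap: Grundy value = 56. Running XOR: 38 XOR 56 = 30
subtraction game: Grundy value = 8. Running XOR: 30 XOR 8 = 22
The combined Grundy value is 22.

22


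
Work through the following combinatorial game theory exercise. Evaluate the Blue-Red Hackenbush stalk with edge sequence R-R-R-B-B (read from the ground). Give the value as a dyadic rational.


Edges (from ground): R-R-R-B-B
By Berlekamp's sign-expansion rule, a Blue-Red Hackenbush stalk has the value of the surreal number whose sign sequence is the edge sequence with B -> + and R -> -.
Sign sequence: ---++
Trace the sign expansion in the surreal number tree, starting from 0:
Edge 1: R (sign -) -> bounds (-inf, 0), value = -1
Edge 2: R (sign -) -> bounds (-inf, -1), value = -2
Edge 3: R (sign -) -> bounds (-inf, -2), value = -3
Edge 4: B (sign +) -> bounds (-3, -2), value = -5/2
Edge 5: B (sign +) -> bounds (-5/2, -2), value = -9/4
Game value = -9/4

-9/4


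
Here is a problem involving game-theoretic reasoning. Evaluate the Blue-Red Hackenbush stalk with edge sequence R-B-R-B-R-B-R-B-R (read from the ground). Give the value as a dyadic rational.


Edges (from ground): R-B-R-B-R-B-R-B-R
By Berlekamp's sign-expansion rule, a Blue-Red Hackenbush stalk has the value of the surreal number whose sign sequence is the edge sequence with B -> + and R -> -.
Sign sequence: -+-+-+-+-
Trace the sign expansion in the surreal number tree, starting from 0:
Edge 1: R (sign -) -> bounds (-inf, 0), value = -1
Edge 2: B (sign +) -> bounds (-1, 0), value = -1/2
Edge 3: R (sign -) -> bounds (-1, -1/2), value = -3/4
Edge 4: B (sign +) -> bounds (-3/4, -1/2), value = -5/8
Edge 5: R (sign -) -> bounds (-3/4, -5/8), value = -11/16
Edge 6: B (sign +) -> bounds (-11/16, -5/8), value = -21/32
Edge 7: R (sign -) -> bounds (-11/16, -21/32), value = -43/64
Edge 8: B (sign +) -> bounds (-43/64, -21/32), value = -85/128
Edge 9: R (sign -) -> bounds (-43/64, -85/128), value = -171/256
Game value = -171/256

-171/256


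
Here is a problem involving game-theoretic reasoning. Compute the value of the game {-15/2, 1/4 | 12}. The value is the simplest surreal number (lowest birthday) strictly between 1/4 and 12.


Left options: {-15/2, 1/4}, max = 1/4
Right options: {12}, min = 12
All options are numbers and max(Left) < min(Right), so by the simplicity theorem the value is the simplest (earliest-born) number strictly between 1/4 and 12.
Integers 1 through 11 all lie strictly between 1/4 and 12.
Among integers, the simplest (lowest birthday = smallest |n|; 0 is born on day 0, +-n on day n) is 1.
No non-integer in the interval can be simpler: if x is a non-integer in the interval, then floor(x) or ceil(x) also lies in the interval (the interval contains an integer), and both are proper prefixes of x's sign expansion, i.e. born earlier. So the game value is 1.
Game value = 1

1


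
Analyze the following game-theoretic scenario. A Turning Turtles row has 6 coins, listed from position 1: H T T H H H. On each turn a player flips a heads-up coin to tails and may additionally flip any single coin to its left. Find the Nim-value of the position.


Coins: H T T H H H
Key fact: a single head at position k behaves exactly like a Nim heap of size k (turning it to T and optionally flipping a coin at j < k corresponds to moving the heap from k to j, or to 0), and heads combine as a disjunctive sum (two heads at the same place would cancel, matching j XOR j = 0). So the Nim-value is the XOR of the 1-indexed positions of the heads.
Face-up positions (1-indexed): [1, 4, 5, 6]
XOR 0 with 1: 0 XOR 1 = 1
XOR 1 with 4: 1 XOR 4 = 5
XOR 5 with 5: 5 XOR 5 = 0
XOR 0 with 6: 0 XOR 6 = 6
Nim-value = 6

6


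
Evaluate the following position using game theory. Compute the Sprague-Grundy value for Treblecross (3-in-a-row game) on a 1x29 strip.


Treblecross: place X on empty cells; 3-in-a-row wins.
Playing within two cells of an existing X lets the opponent win at once, so sensible play treats the cells i-2..i+2 around each X as dead. The player left with no safe cell loses, so this is a normal-play take-away game on strips of safe cells.
Placing X at cell i (0-indexed) of a strip of k safe cells leaves independent strips of sizes max(0, i-2) and max(0, k-i-3). Hence G(k) = mex{ G(max(0,i-2)) XOR G(max(0,k-i-3)) : 0 <= i < k }, with G(0) = 0.
G(1): splits (0,0):0^0=0 -> mex({0}) = 1
G(2): splits (0,0):0^0=0 -> mex({0}) = 1
G(3): splits (0,0):0^0=0 -> mex({0}) = 1
G(4): splits (0,1):0^1=1 (0,0):0^0=0 -> mex({0, 1}) = 2
G(5): splits (0,2):0^1=1 (0,1):0^1=1 (0,0):0^0=0 -> mex({0, 1}) = 2
G(6) = mex({1}) = 0
G(7) = mex({0, 1, 2}) = 3
G(8) = mex({0, 1, 2}) = 3
G(9) = mex({0, 2}) = 1
G(10) = mex({0, 2, 3}) = 1
G(11) = mex({0, 3}) = 1
G(12) = mex({1, 3}) = 0
G(13) = mex({0, 1, 2, 3}) = 4
G(14) = mex({0, 1, 2}) = 3
G(15) = mex({0, 1, 2}) = 3
G(16) = mex({0, 1, 2, 4}) = 3
G(17) = mex({0, 1, 3, 4}) = 2
G(18) = mex({0, 1, 3, 4}) = 2
G(19) = mex({0, 1, 3, 5}) = 2
G(20) = mex({0, 1, 2, 3, 5}) = 4
G(21) = mex({0, 1, 2, 3, 5}) = 4
G(22) = mex({1, 2, 6}) = 0
G(23) = mex({0, 1, 2, 3, 4, 6}) = 5
G(24) = mex({0, 1, 2, 3, 4}) = 5
G(25) = mex({0, 1, 3, 4, 7}) = 2
G(26) = mex({0, 1, 3, 4, 5, 7}) = 2
G(27) = mex({0, 1, 3, 5}) = 2
G(28) = mex({0, 1, 2, 5}) = 3
G(29) = mex({0, 1, 2, 4, 5, 6}) = 3
Therefore G(29) = 3.

3


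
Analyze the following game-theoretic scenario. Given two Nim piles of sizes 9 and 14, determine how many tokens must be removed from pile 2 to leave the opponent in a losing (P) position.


Piles: 9 and 14
Current XOR: 9 XOR 14 = 7 (non-zero, so this is an N-position).
To make the XOR zero, we need to find a move that balances the piles.
For pile 2 (size 14): target = 14 XOR 7 = 9
We reduce pile 2 from 14 to 9.
Tokens removed: 14 - 9 = 5
Verification: 9 XOR 9 = 0

5


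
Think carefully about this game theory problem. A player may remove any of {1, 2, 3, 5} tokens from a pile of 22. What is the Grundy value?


The subtraction set is S = {1, 2, 3, 5}.
G(k) = mex{ G(k - s) : s in S, s <= k }. We compute iteratively: G(0) = 0.
G(1) = mex({0}) = 1
G(2) = mex({0, 1}) = 2
G(3) = mex({0, 1, 2}) = 3
G(4) = mex({1, 2, 3}) = 0
G(5) = mex({0, 2, 3}) = 1
G(6) = mex({0, 1, 3}) = 2
G(7) = mex({0, 1, 2}) = 3
G(8) = mex({1, 2, 3}) = 0
Observe that G(4)..G(8) = 0, 1, 2, 3, 0 repeats G(0)..G(4) = 0, 1, 2, 3, 0.
For k >= max(S) = 5, G(k) is determined by the previous 5 values G(k-5)..G(k-1); a window of 5 consecutive values has recurred shifted by 4, so by induction G(k + 4) = G(k) for all k >= 0: the sequence is periodic from the start with period 4.
One period: G(0..3) = 0, 1, 2, 3.
22 mod 4 = 2, so G(22) = G(2) = 2.

2


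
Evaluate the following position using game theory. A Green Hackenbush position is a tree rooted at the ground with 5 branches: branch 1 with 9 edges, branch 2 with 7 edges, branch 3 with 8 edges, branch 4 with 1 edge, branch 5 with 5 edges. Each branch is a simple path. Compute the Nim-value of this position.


The tree has 5 branches from the ground vertex.
In Green Hackenbush, the Nim-value of a simple path of length k is k.
Branch 1: length 9, Nim-value = 9
Branch 2: length 7, Nim-value = 7
Branch 3: length 8, Nim-value = 8
Branch 4: length 1, Nim-value = 1
Branch 5: length 5, Nim-value = 5
Total Nim-value = XOR of all branch values:
0 XOR 9 = 9
9 XOR 7 = 14
14 XOR 8 = 6
6 XOR 1 = 7
7 XOR 5 = 2
Nim-value of the tree = 2

2


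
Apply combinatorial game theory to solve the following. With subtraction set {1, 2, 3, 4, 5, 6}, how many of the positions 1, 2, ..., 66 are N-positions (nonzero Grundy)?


Subtraction set S = {1, 2, 3, 4, 5, 6}, so G(n) = n mod 7.
G(n) = 0 when n is a multiple of 7.
Multiples of 7 in [1, 66]: 9
N-positions (nonzero Grundy) = 66 - 9 = 57

57


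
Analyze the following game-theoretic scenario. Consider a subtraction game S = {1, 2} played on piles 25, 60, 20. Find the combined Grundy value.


Subtraction set: {1, 2}
For this subtraction set, G(n) = n mod 3 (period = max + 1 = 3).
Pile 1 (size 25): G(25) = 25 mod 3 = 1
Pile 2 (size 60): G(60) = 60 mod 3 = 0
Pile 3 (size 20): G(20) = 20 mod 3 = 2
Total Grundy value = XOR of all: 1 XOR 0 XOR 2 = 3

3


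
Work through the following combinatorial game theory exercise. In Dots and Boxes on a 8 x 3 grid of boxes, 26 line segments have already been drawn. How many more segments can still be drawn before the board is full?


Grid: 8 x 3 boxes, i.e. 9 rows and 4 columns of dots.
Horizontal edges: (rows + 1) * cols = 9 * 3 = 27
Vertical edges: rows * (cols + 1) = 8 * 4 = 32
Total edges: 27 + 32 = 59
Edges drawn: 26
Remaining: 59 - 26 = 33

33


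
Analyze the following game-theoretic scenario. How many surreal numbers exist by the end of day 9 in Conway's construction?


Day 0: {|} = 0 is born. Count = 1.
Day n: the number of surreal numbers born by day n is 2^(n+1) - 1.
By day 0: 2^1 - 1 = 1
By day 1: 2^2 - 1 = 3
By day 2: 2^3 - 1 = 7
By day 3: 2^4 - 1 = 15
By day 4: 2^5 - 1 = 31
By day 5: 2^6 - 1 = 63
By day 6: 2^7 - 1 = 127
By day 7: 2^8 - 1 = 255
By day 8: 2^9 - 1 = 511
By day 9: 2^10 - 1 = 1023
By day 9: 1023 surreal numbers.

1023


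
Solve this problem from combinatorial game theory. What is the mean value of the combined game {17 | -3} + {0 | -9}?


G1 = {17 | -3}, G2 = {0 | -9}
Each is a switch {a | b} with numbers a > b; its mean value is (a + b)/2, and mean value is additive over game sums: m(G1 + G2) = m(G1) + m(G2).
Mean of G1 = (17 + (-3))/2 = 14/2 = 7
Mean of G2 = (0 + (-9))/2 = -9/2 = -9/2
Mean of G1 + G2 = 7 + -9/2 = 5/2

5/2


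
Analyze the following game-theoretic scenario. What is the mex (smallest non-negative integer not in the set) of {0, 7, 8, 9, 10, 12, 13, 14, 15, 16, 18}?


Set = {0, 7, 8, 9, 10, 12, 13, 14, 15, 16, 18}
0 is in the set.
1 is NOT in the set. This is the mex.
mex = 1

1


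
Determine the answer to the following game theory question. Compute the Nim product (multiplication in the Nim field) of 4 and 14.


Nim multiplication is bilinear over XOR: (u XOR v) * w = (u*w) XOR (v*w).
So we split each operand into its bit components and XOR the pairwise Nim products.
4 = 4 (as XOR of powers of 2).
14 = 2 + 4 + 8 (as XOR of powers of 2).
Using the standard Nim-product table on single bits:
  2*2 = 3,   2*4 = 8,   2*8 = 12,
  4*4 = 6,   4*8 = 11,  8*8 = 13,
and  1*x = x (identity), k*l = l*k (commutative).
Pairwise Nim products:
  4 * 2 = 8
  4 * 4 = 6
  4 * 8 = 11
XOR them: 8 XOR 6 XOR 11 = 5.
Result: 4 * 14 = 5 (in Nim).

5


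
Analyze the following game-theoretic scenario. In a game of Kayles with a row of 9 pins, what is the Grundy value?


Kayles: a move removes 1 or 2 adjacent pins from a contiguous row.
Removing pins from a row of k leaves two independent rows (a, b) with a + b = k - 1 (one pin) or a + b = k - 2 (two pins); an end removal gives a = 0.
By Sprague-Grundy, G(k) = mex{ G(a) XOR G(b) } over all these splits. G(0) = 0.
G(1): splits (0,0):0^0=0 -> mex({0}) = 1
G(2): splits (0,1):0^1=1 (0,0):0^0=0 -> mex({0, 1}) = 2
G(3): splits (0,2):0^2=2 (1,1):1^1=0 (0,1):0^1=1 -> mex({0, 1, 2}) = 3
G(4): splits (0,3):0^3=3 (1,2):1^2=3 (0,2):0^2=2 (1,1):1^1=0 -> mex({0, 2, 3}) = 1
G(5): splits (0,4):0^1=1 (1,3):1^3=2 (2,2):2^2=0 (0,3):0^3=3 (1,2):1^2=3 -> mex({0, 1, 2, 3}) = 4
G(6) = mex({0, 1, 2, 4}) = 3
G(7) = mex({0, 1, 3, 4, 5}) = 2
G(8) = mex({0, 2, 3, 5, 6}) = 1
G(9) = mex({0, 1, 2, 3, 6, 7}) = 4
Therefore G(9) = 4.

4


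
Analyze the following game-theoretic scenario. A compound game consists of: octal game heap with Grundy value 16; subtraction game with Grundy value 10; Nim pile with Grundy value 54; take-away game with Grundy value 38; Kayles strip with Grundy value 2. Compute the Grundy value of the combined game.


By the Sprague-Grundy theorem, the Grundy value of a sum of games is the XOR of individual Grundy values.
octal game heap: Grundy value = 16. Running XOR: 0 XOR 16 = 16
subtraction game: Grundy value = 10. Running XOR: 16 XOR 10 = 26
Nim pile: Grundy value = 54. Running XOR: 26 XOR 54 = 44
take-away game: Grundy value = 38. Running XOR: 44 XOR 38 = 10
Kayles strip: Grundy value = 2. Running XOR: 10 XOR 2 = 8
The combined Grundy value is 8.

8


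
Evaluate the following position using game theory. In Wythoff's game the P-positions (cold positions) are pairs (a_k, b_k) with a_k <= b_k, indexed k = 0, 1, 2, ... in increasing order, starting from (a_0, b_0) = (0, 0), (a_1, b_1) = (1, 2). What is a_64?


By Wythoff's theorem, a_k = floor(k * phi) and b_k = floor(k * phi^2) = a_k + k, where phi = (1 + sqrt(5))/2 is the golden ratio.
phi = (1 + sqrt(5))/2 = 1.618034
k = 64
k * phi = 64 * 1.618034 = 103.554175
a_64 = floor(k * phi) = 103

103


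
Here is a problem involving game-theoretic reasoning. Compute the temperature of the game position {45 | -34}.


The game is {45 | -34}, a switch {a | b} with numbers a > b.
Cooling {a | b} by t gives {a - t | b + t}, which stops being hot when a - t = b + t, i.e. at t = (a - b)/2. So the temperature of a switch is (a - b)/2.
Temperature = (Left option - Right option) / 2
= (45 - (-34)) / 2
= 79 / 2
= 79/2

79/2


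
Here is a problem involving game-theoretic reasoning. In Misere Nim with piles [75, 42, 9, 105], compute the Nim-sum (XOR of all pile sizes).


We need the XOR (exclusive or) of all pile sizes.
After XOR-ing pile 1 (size 75): 0 XOR 75 = 75
After XOR-ing pile 2 (size 42): 75 XOR 42 = 97
After XOR-ing pile 3 (size 9): 97 XOR 9 = 104
After XOR-ing pile 4 (size 105): 104 XOR 105 = 1
The Nim-value of this position is 1.

1


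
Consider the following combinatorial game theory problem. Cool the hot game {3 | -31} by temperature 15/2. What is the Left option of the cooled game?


Original game: {3 | -31} (a switch {a | b} with a > b).
Cooling by t (for t below the temperature (a - b)/2 = 17) taxes each move by t: {a | b} cooled by t is {a - t | b + t}.
Cooling amount: t = 15/2
Cooled Left option: 3 - 15/2 = -9/2
Cooled Right option: -31 + 15/2 = -47/2
Cooled game: {-9/2 | -47/2}
Left option = -9/2

-9/2


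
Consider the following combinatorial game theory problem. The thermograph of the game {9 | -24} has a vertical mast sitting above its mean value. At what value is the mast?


Game = {9 | -24}, a switch {a | b} with numbers a > b.
Its thermograph has left wall a - t and right wall b + t, which meet at t = (a - b)/2, where both equal (a + b)/2. So the mast (mean value) is at (a + b)/2.
Mean = (9 + (-24))/2 = -15/2 = -15/2

-15/2


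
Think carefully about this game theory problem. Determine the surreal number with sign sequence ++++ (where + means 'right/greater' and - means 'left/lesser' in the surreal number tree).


Sign expansion: ++++
Rule: track bounds (lo, hi), initially (-inf, +inf). On '+', the current value becomes lo and we move to the simplest number in (value, hi): value + 1 if hi = +inf, otherwise the midpoint (value + hi)/2. On '-', the current value becomes hi and we move to value - 1 if lo = -inf, otherwise the midpoint (lo + value)/2.
Start at 0.
Step 1: sign = +, move right. Bounds: (0, +inf). Value = 1
Step 2: sign = +, move right. Bounds: (1, +inf). Value = 2
Step 3: sign = +, move right. Bounds: (2, +inf). Value = 3
Step 4: sign = +, move right. Bounds: (3, +inf). Value = 4
The surreal number with sign expansion ++++ is 4.

4


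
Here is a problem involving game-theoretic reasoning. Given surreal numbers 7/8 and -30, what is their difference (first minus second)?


x = 7/8, y = -30
Converting to common denominator: 8
x = 7/8, y = -240/8
x - y = 7/8 - -30 = 247/8

247/8


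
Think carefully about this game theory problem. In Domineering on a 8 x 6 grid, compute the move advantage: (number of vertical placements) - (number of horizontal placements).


Board is 8 x 6 (rows x cols).
Left (vertical) placements: (rows-1) * cols = 7 * 6 = 42
Right (horizontal) placements: rows * (cols-1) = 8 * 5 = 40
Advantage = Left - Right = 42 - 40 = 2

2


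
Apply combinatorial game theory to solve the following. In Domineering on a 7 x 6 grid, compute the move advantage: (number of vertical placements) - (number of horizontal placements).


Board is 7 x 6 (rows x cols).
Left (vertical) placements: (rows-1) * cols = 6 * 6 = 36
Right (horizontal) placements: rows * (cols-1) = 7 * 5 = 35
Advantage = Left - Right = 36 - 35 = 1

1


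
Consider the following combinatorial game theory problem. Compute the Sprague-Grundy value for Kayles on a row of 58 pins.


Kayles: a move removes 1 or 2 adjacent pins from a contiguous row.
Removing pins from a row of k leaves two independent rows (a, b) with a + b = k - 1 (one pin) or a + b = k - 2 (two pins); an end removal gives a = 0.
By Sprague-Grundy, G(k) = mex{ G(a) XOR G(b) } over all these splits. G(0) = 0.
G(1): splits (0,0):0^0=0 -> mex({0}) = 1
G(2): splits (0,1):0^1=1 (0,0):0^0=0 -> mex({0, 1}) = 2
G(3): splits (0,2):0^2=2 (1,1):1^1=0 (0,1):0^1=1 -> mex({0, 1, 2}) = 3
G(4): splits (0,3):0^3=3 (1,2):1^2=3 (0,2):0^2=2 (1,1):1^1=0 -> mex({0, 2, 3}) = 1
G(5): splits (0,4):0^1=1 (1,3):1^3=2 (2,2):2^2=0 (0,3):0^3=3 (1,2):1^2=3 -> mex({0, 1, 2, 3}) = 4
G(6) = mex({0, 1, 2, 4}) = 3
G(7) = mex({0, 1, 3, 4, 5}) = 2
G(8) = mex({0, 2, 3, 5, 6}) = 1
G(9) = mex({0, 1, 2, 3, 6, 7}) = 4
G(10) = mex({0, 1, 3, 4, 5, 7}) = 2
G(11) = mex({0, 1, 2, 3, 4, 5}) = 6
G(12) = mex({0, 1, 2, 3, 5, 6, 7}) = 4
G(13) = mex({0, 2, 3, 4, 6, 7}) = 1
G(14) = mex({0, 1, 4, 5, 6, 7}) = 2
G(15) = mex({0, 1, 2, 3, 4, 5, 6}) = 7
G(16) = mex({0, 2, 3, 5, 6, 7}) = 1
G(17) = mex({0, 1, 2, 3, 5, 6, 7}) = 4
G(18) = mex({0, 1, 2, 4, 5, 6}) = 3
G(19) = mex({0, 1, 3, 4, 5, 7}) = 2
G(20) = mex({0, 2, 3, 4, 5, 6, 7}) = 1
G(21) = mex({0, 1, 2, 3, 5, 6, 7}) = 4
G(22) = mex({0, 1, 2, 3, 4, 5, 7}) = 6
G(23) = mex({0, 1, 2, 3, 4, 5, 6}) = 7
G(24) = mex({0, 1, 2, 3, 5, 6, 7}) = 4
G(25) = mex({0, 2, 3, 4, 6, 7}) = 1
G(26) = mex({0, 1, 3, 4, 5, 6, 7}) = 2
G(27) = mex({0, 1, 2, 3, 4, 5, 6, 7}) = 8
G(28) = mex({0, 1, 2, 3, 4, 6, 7, 8}) = 5
G(29) = mex({0, 1, 2, 3, 5, 6, 7, 8, 9}) = 4
G(30) = mex({0, 1, 2, 3, 4, 5, 6, 9, 10}) = 7
G(31) = mex({0, 1, 3, 4, 5, 7, 10, 11}) = 2
G(32) = mex({0, 2, 3, 4, 5, 6, 7, 9, 11}) = 1
G(33) = mex({0, 1, 2, 3, 4, 5, 6, 7, 9, 12}) = 8
G(34) = mex({0, 1, 2, 3, 4, 5, 7, 8, 11, 12}) = 6
G(35) = mex({0, 1, 2, 3, 4, 5, 6, 8, 9, 10, 11}) = 7
G(36) = mex({0, 1, 2, 3, 5, 6, 7, 9, 10}) = 4
G(37) = mex({0, 2, 3, 4, 6, 7, 9, 10, 11, 12}) = 1
G(38) = mex({0, 1, 3, 4, 5, 6, 7, 9, 10, 11, 12}) = 2
G(39) = mex({0, 1, 2, 4, 5, 6, 7, 9, 10, 12, 14}) = 3
G(40) = mex({0, 2, 3, 4, 6, 7, 11, 12, 14}) = 1
G(41) = mex({0, 1, 2, 3, 5, 6, 7, 9, 10, 11, 12}) = 4
G(42) = mex({0, 1, 2, 3, 4, 5, 6, 9, 10}) = 7
G(43) = mex({0, 1, 3, 4, 5, 7, 9, 10, 12, 15}) = 2
G(44) = mex({0, 2, 3, 4, 5, 6, 7, 9, 10, 12, 15}) = 1
G(45) = mex({0, 1, 2, 3, 4, 5, 6, 7, 9, 10, 12, 14}) = 8
G(46) = mex({0, 1, 3, 4, 5, 7, 8, 11, 12, 14}) = 2
G(47) = mex({0, 1, 2, 3, 4, 5, 6, 8, 9, 10, 11, 12}) = 7
G(48) = mex({0, 1, 2, 3, 5, 6, 7, 9, 10}) = 4
G(49) = mex({0, 2, 3, 4, 6, 7, 9, 10, 11, 12, 15}) = 1
G(50) = mex({0, 1, 4, 5, 6, 7, 9, 11, 12, 14, 15}) = 2
G(51) = mex({0, 1, 2, 3, 4, 5, 6, 7, 9, 12, 14, 15}) = 8
G(52) = mex({0, 2, 3, 4, 5, 6, 7, 8, 11, 12, 15}) = 1
G(53) = mex({0, 1, 2, 3, 5, 6, 7, 8, 9, 10, 11, 12}) = 4
G(54) = mex({0, 1, 2, 3, 4, 5, 6, 9, 10}) = 7
G(55) = mex({0, 1, 3, 4, 5, 7, 9, 10, 11, 12}) = 2
G(56) = mex({0, 2, 3, 4, 5, 6, 7, 9, 10, 11, 12, 13, 14}) = 1
G(57) = mex({0, 1, 2, 3, 5, 6, 7, 9, 10, 12, 13, 14, 15}) = 4
G(58) = mex({0, 1, 3, 4, 5, 7, 11, 12, 14, 15}) = 2
Therefore G(58) = 2.

2


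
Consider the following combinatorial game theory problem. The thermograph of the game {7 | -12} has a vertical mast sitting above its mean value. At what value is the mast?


Game = {7 | -12}, a switch {a | b} with numbers a > b.
Its thermograph has left wall a - t and right wall b + t, which meet at t = (a - b)/2, where both equal (a + b)/2. So the mast (mean value) is at (a + b)/2.
Mean = (7 + (-12))/2 = -5/2 = -5/2

-5/2


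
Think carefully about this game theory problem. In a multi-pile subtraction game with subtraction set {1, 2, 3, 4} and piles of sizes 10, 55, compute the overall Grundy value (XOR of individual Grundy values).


Subtraction set: {1, 2, 3, 4}
For this subtraction set, G(n) = n mod 5 (period = max + 1 = 5).
Pile 1 (size 10): G(10) = 10 mod 5 = 0
Pile 2 (size 55): G(55) = 55 mod 5 = 0
Total Grundy value = XOR of all: 0 XOR 0 = 0

0


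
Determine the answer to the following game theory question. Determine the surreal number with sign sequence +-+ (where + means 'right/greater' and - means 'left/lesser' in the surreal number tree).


Sign expansion: +-+
Rule: track bounds (lo, hi), initially (-inf, +inf). On '+', the current value becomes lo and we move to the simplest number in (value, hi): value + 1 if hi = +inf, otherwise the midpoint (value + hi)/2. On '-', the current value becomes hi and we move to value - 1 if lo = -inf, otherwise the midpoint (lo + value)/2.
Start at 0.
Step 1: sign = +, move right. Bounds: (0, +inf). Value = 1
Step 2: sign = -, move left. Bounds: (0, 1). Value = 1/2
Step 3: sign = +, move right. Bounds: (1/2, 1). Value = 3/4
The surreal number with sign expansion +-+ is 3/4.

3/4


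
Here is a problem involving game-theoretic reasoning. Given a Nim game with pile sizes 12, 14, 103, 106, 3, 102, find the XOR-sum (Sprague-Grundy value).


We need the XOR (exclusive or) of all pile sizes.
After XOR-ing pile 1 (size 12): 0 XOR 12 = 12
After XOR-ing pile 2 (size 14): 12 XOR 14 = 2
After XOR-ing pile 3 (size 103): 2 XOR 103 = 101
After XOR-ing pile 4 (size 106): 101 XOR 106 = 15
After XOR-ing pile 5 (size 3): 15 XOR 3 = 12
After XOR-ing pile 6 (size 102): 12 XOR 102 = 106
The Nim-value of this position is 106.

106


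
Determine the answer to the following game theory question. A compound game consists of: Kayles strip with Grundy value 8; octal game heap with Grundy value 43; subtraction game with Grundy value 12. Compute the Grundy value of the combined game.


By the Sprague-Grundy theorem, the Grundy value of a sum of games is the XOR of individual Grundy values.
Kayles strip: Grundy value = 8. Running XOR: 0 XOR 8 = 8
octal game heap: Grundy value = 43. Running XOR: 8 XOR 43 = 35
subtraction game: Grundy value = 12. Running XOR: 35 XOR 12 = 47
The combined Grundy value is 47.

47
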